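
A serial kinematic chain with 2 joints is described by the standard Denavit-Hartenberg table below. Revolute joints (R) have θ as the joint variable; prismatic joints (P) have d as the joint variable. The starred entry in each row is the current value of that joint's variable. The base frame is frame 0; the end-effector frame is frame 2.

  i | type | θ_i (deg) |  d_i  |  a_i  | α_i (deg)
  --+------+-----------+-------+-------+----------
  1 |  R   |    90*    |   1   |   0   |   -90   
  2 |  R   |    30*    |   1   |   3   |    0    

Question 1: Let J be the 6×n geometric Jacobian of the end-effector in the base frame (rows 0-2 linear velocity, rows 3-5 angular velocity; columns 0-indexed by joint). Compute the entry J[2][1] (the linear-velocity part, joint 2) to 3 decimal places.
-2.598

axis z_1 = (-1.0000,0.0000,0.0000); lever o_n−o_1 = (-1.0000,2.5981,-1.5000)
cross product → J_v[:, 1] = (-0.0000,-1.5000,-2.5981)
J_ω[:, 1] = z_1
entry J[2][1] = -2.5981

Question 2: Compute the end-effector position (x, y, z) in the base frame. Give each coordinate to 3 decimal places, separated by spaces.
-1.000 2.598 -0.500

after link 1: o_1 = (0.0000, 0.0000, 1.0000)
after link 2: o_2 = (-1.0000, 2.5981, -0.5000)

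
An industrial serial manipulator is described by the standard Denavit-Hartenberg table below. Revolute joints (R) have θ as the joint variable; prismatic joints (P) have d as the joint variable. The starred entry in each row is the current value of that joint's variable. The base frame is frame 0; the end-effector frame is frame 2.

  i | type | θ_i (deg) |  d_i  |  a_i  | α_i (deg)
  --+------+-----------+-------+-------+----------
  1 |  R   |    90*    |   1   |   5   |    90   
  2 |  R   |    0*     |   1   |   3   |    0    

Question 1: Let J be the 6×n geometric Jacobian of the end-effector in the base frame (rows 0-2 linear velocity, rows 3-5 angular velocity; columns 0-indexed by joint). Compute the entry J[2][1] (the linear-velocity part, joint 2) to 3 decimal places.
axis z_1 = (1.0000,-0.0000,0.0000); lever o_n−o_1 = (1.0000,3.0000,0.0000)
cross product → J_v[:, 1] = (-0.0000,0.0000,3.0000)
J_ω[:, 1] = z_1
entry J[2][1] = 3.0000

3.000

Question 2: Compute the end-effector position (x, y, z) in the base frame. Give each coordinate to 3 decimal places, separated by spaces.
1.000 8.000 1.000

after link 1: o_1 = (0.0000, 5.0000, 1.0000)
after link 2: o_2 = (1.0000, 8.0000, 1.0000)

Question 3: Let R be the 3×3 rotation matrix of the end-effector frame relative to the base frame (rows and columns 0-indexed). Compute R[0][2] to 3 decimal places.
End-effector z-axis (col 2 of R) = (1.0000,-0.0000,0.0000)
R[0][2] = 1.0000

1.000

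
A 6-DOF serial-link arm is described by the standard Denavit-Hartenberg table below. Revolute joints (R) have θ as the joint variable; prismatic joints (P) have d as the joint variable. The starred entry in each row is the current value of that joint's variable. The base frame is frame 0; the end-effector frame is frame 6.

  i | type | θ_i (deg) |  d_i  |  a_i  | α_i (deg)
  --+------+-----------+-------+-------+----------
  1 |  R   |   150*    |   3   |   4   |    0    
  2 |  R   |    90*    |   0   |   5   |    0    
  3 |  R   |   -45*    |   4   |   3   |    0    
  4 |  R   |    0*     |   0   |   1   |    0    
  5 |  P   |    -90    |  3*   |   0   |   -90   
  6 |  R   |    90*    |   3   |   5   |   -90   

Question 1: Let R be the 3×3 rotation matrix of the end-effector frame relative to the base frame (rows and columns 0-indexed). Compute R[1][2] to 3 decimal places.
-0.966

End-effector z-axis (col 2 of R) = (0.2588,-0.9659,-0.0000)
R[1][2] = -0.9659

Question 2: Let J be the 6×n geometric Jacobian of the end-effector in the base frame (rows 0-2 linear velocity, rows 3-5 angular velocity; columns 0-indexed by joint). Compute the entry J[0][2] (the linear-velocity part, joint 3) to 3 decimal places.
axis z_2 = (0.0000,0.0000,1.0000); lever o_n−o_2 = (-6.7615,-1.8117,2.0000)
cross product → J_v[:, 2] = (1.8117,-6.7615,0.0000)
J_ω[:, 2] = z_2
entry J[0][2] = 1.8117

1.812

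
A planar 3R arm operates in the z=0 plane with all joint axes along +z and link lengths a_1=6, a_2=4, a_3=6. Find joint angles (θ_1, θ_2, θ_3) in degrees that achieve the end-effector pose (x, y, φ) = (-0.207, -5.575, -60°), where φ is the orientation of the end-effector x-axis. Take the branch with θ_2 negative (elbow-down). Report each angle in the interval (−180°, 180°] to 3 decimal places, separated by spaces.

wrist centre = target − a_3·(cos φ, sin φ) = (-3.2070, -0.3788)
cos θ_2 = (10.4284−6²−4²)/(2·6·4) = -0.8661; θ_2 = -150.0057° (elbow-down)
β = atan2(-0.3788,-3.2070) = -173.2628°; ψ = atan2(-1.9997,2.5357) = -38.2593°
θ_1 = β − ψ = -135.0035°
θ_3 = φ − θ_1 − θ_2 = -134.9908° (wrapped to (-180°,180°])

-135.003 -150.006 -134.991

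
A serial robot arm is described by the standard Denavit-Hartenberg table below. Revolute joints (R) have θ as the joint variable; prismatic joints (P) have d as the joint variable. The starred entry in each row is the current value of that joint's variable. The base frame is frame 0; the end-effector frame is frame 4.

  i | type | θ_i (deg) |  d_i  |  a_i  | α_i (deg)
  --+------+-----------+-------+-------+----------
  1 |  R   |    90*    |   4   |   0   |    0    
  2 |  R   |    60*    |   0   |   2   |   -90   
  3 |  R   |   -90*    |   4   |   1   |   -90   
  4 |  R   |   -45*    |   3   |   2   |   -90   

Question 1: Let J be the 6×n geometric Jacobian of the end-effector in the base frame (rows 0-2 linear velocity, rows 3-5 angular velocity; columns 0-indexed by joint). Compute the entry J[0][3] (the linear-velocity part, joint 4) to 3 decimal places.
axis z_3 = (-0.8660,0.5000,-0.0000); lever o_n−o_3 = (-3.3052,0.2753,1.4142)
cross product → J_v[:, 3] = (0.7071,1.2247,1.4142)
J_ω[:, 3] = z_3
entry J[0][3] = 0.7071

0.707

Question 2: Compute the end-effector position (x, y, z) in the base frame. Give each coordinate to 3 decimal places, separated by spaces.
-7.037 -2.189 6.414

after link 1: o_1 = (0.0000, 0.0000, 4.0000)
after link 2: o_2 = (-1.7321, 1.0000, 4.0000)
after link 3: o_3 = (-3.7321, -2.4641, 5.0000)
after link 4: o_4 = (-7.0372, -2.1888, 6.4142)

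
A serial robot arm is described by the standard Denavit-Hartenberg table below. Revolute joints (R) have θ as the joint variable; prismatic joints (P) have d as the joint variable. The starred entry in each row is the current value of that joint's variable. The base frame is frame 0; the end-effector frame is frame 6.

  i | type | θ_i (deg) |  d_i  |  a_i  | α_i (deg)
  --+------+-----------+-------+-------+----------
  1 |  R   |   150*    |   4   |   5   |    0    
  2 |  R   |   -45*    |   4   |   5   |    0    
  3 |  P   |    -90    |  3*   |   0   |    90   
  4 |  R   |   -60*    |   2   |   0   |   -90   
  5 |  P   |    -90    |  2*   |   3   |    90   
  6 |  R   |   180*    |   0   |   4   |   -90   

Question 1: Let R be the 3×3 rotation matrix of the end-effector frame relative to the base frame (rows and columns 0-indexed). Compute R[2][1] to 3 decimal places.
-0.866

End-effector y-axis (col 1 of R) = (0.4830,0.1294,-0.8660)
R[2][1] = -0.8660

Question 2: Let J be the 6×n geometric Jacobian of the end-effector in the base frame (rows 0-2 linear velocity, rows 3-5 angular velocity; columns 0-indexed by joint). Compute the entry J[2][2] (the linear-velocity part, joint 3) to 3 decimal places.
prismatic axis z_2 = (0.0000,0.0000,1.0000)
J_v[:, 2] = z_2; J_ω[:, 2] = (0,0,0)
entry J[2][2] = 1.0000

1.000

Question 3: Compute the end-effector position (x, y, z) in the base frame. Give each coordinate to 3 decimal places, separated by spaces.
after link 1: o_1 = (-4.3301, 2.5000, 4.0000)
after link 2: o_2 = (-5.6242, 7.3296, 8.0000)
after link 3: o_3 = (-5.6242, 7.3296, 11.0000)
after link 4: o_4 = (-5.1066, 5.3978, 11.0000)
after link 5: o_5 = (-2.6571, 2.9483, 12.0000)
after link 6: o_6 = (-3.6924, 6.8120, 12.0000)

-3.692 6.812 12.000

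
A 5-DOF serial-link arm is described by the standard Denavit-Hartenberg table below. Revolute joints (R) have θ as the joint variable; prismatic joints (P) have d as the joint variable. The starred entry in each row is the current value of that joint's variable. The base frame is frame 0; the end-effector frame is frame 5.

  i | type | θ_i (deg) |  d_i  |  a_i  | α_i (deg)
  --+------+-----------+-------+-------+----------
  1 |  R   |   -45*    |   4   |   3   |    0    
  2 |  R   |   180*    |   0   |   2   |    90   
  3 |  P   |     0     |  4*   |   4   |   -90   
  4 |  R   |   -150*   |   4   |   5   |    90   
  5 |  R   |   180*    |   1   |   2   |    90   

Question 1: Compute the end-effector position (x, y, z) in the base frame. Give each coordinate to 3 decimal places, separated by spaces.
after link 1: o_1 = (2.1213, -2.1213, 4.0000)
after link 2: o_2 = (0.7071, -0.7071, 4.0000)
after link 3: o_3 = (0.7071, 4.9497, 4.0000)
after link 4: o_4 = (5.5367, 3.6557, 8.0000)
after link 5: o_5 = (3.3461, 3.2074, 8.0000)

3.346 3.207 8.000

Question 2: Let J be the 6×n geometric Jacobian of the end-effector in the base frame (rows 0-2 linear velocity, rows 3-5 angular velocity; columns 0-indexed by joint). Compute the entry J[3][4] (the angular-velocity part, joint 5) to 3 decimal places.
-0.259

axis z_4 = (-0.2588,-0.9659,0.0000); lever o_n−o_4 = (-2.1907,-0.4483,0.0000)
cross product → J_v[:, 4] = (0.0000,-0.0000,-2.0000)
J_ω[:, 4] = z_4
entry J[3][4] = -0.2588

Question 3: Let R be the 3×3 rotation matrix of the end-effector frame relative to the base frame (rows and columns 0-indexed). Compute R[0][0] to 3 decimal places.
-0.966

End-effector x-axis (col 0 of R) = (-0.9659,0.2588,0.0000)
R[0][0] = -0.9659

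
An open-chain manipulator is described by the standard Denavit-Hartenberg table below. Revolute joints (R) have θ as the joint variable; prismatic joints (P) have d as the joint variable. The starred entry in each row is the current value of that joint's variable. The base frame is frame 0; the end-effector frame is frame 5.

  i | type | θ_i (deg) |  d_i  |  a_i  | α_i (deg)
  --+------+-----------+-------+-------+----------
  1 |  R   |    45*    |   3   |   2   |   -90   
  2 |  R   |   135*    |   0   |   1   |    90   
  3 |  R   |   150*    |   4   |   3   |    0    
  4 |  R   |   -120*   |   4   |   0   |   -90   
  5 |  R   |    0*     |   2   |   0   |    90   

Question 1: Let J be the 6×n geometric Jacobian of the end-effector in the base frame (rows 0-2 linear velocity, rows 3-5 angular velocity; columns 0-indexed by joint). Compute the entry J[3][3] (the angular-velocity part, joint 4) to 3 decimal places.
0.500

axis z_3 = (0.5000,0.5000,-0.7071); lever o_n−o_3 = (1.2753,3.7247,-2.1213)
cross product → J_v[:, 3] = (1.5731,0.1589,1.2247)
J_ω[:, 3] = z_3
entry J[3][3] = 0.5000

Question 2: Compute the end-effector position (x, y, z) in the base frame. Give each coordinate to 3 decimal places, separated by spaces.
after link 1: o_1 = (1.4142, 1.4142, 3.0000)
after link 2: o_2 = (0.9142, 0.9142, 2.2929)
after link 3: o_3 = (3.1526, 5.2739, 1.3016)
after link 4: o_4 = (5.1526, 7.2739, -1.5268)
after link 5: o_5 = (4.4278, 8.9987, -0.8197)

4.428 8.999 -0.820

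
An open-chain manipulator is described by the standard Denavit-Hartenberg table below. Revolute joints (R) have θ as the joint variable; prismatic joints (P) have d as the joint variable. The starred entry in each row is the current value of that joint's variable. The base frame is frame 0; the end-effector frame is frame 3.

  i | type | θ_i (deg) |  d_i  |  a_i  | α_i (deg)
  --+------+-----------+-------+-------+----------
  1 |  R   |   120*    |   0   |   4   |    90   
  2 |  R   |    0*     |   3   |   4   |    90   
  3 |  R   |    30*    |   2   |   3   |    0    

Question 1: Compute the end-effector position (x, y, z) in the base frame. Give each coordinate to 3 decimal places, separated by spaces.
after link 1: o_1 = (-2.0000, 3.4641, 0.0000)
after link 2: o_2 = (-1.4019, 8.4282, 0.0000)
after link 3: o_3 = (-1.4019, 11.4282, -2.0000)

-1.402 11.428 -2.000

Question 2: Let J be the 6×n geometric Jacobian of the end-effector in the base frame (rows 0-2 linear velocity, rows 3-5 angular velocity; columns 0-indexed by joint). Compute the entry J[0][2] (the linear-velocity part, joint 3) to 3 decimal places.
axis z_2 = (0.0000,0.0000,-1.0000); lever o_n−o_2 = (0.0000,3.0000,-2.0000)
cross product → J_v[:, 2] = (3.0000,-0.0000,0.0000)
J_ω[:, 2] = z_2
entry J[0][2] = 3.0000

3.000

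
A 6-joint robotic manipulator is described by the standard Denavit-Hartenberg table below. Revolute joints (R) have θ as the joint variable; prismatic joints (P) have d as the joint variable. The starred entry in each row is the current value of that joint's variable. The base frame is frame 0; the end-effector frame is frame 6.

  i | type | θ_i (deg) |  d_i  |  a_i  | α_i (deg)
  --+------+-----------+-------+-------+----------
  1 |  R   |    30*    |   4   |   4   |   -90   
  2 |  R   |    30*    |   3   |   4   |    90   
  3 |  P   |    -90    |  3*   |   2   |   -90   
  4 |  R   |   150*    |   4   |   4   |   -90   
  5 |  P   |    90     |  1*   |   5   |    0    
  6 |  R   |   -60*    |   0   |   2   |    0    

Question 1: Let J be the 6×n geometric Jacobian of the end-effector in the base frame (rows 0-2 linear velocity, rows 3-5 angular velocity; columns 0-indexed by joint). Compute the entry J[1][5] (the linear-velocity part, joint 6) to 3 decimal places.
axis z_5 = (0.1250,0.6495,0.7500); lever o_n−o_5 = (-1.8750,0.6495,-0.2500)
cross product → J_v[:, 5] = (-0.6495,-1.3750,1.2990)
J_ω[:, 5] = z_5
entry J[1][5] = -1.3750

-1.375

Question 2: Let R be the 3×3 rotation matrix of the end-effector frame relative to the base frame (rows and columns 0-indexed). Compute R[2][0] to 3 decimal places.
End-effector x-axis (col 0 of R) = (-0.9375,0.3248,-0.1250)
R[2][0] = -0.1250

-0.125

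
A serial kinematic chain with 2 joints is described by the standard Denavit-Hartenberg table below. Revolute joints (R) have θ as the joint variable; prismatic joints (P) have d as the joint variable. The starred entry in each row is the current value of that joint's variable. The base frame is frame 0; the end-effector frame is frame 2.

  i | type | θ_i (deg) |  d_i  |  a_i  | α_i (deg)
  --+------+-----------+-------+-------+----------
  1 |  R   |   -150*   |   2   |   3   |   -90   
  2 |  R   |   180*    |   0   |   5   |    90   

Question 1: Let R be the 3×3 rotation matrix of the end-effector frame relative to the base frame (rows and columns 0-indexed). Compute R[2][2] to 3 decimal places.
-1.000

End-effector z-axis (col 2 of R) = (-0.0000,-0.0000,-1.0000)
R[2][2] = -1.0000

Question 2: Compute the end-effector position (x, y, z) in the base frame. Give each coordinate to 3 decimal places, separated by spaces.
after link 1: o_1 = (-2.5981, -1.5000, 2.0000)
after link 2: o_2 = (1.7321, 1.0000, 2.0000)

1.732 1.000 2.000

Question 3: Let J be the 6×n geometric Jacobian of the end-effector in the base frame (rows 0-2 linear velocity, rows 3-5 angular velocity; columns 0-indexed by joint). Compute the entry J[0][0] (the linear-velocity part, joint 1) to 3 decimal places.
-1.000

axis z_0 = ẑ; lever o_n−o_0 = (1.7321,1.0000,2.0000)
cross product → J_v[:, 0] = (-1.0000,1.7321,0.0000)
J_ω[:, 0] = z_0
entry J[0][0] = -1.0000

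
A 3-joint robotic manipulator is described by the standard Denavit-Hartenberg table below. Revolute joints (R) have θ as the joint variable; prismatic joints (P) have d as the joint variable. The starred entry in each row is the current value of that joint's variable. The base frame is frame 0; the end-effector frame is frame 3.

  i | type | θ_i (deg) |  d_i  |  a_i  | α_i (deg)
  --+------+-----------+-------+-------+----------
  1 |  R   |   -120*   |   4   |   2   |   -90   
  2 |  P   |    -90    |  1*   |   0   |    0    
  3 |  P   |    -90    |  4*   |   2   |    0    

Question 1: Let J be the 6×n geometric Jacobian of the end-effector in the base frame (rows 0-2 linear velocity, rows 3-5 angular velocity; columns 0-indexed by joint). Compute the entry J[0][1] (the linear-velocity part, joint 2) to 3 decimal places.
prismatic axis z_1 = (0.8660,-0.5000,0.0000)
J_v[:, 1] = z_1; J_ω[:, 1] = (0,0,0)
entry J[0][1] = 0.8660

0.866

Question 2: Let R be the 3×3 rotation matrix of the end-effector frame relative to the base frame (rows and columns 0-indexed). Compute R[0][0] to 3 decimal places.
End-effector x-axis (col 0 of R) = (0.5000,0.8660,0.0000)
R[0][0] = 0.5000

0.500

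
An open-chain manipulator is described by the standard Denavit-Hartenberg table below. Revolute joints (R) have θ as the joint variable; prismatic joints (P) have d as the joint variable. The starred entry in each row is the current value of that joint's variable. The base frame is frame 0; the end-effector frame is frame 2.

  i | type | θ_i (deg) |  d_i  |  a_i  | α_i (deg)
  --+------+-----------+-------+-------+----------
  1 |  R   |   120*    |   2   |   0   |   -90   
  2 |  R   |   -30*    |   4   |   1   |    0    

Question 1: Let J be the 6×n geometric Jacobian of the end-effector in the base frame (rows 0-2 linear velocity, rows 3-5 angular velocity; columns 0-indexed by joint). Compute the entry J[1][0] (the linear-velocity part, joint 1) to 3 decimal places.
-3.897

axis z_0 = ẑ; lever o_n−o_0 = (-3.8971,-1.2500,2.5000)
cross product → J_v[:, 0] = (1.2500,-3.8971,0.0000)
J_ω[:, 0] = z_0
entry J[1][0] = -3.8971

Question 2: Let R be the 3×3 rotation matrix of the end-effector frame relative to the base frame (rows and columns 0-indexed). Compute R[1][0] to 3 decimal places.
End-effector x-axis (col 0 of R) = (-0.4330,0.7500,0.5000)
R[1][0] = 0.7500

0.750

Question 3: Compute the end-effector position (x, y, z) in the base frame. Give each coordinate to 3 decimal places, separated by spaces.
-3.897 -1.250 2.500

after link 1: o_1 = (0.0000, 0.0000, 2.0000)
after link 2: o_2 = (-3.8971, -1.2500, 2.5000)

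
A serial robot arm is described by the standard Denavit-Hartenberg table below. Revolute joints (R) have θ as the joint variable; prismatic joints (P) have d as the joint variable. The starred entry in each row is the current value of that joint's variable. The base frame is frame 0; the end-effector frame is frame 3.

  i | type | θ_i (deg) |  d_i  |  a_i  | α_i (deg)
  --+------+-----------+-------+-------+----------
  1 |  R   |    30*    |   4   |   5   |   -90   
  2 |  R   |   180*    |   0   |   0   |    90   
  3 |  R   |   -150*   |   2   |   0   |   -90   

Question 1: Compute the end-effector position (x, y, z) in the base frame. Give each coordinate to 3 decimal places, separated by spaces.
4.330 2.500 2.000

after link 1: o_1 = (4.3301, 2.5000, 4.0000)
after link 2: o_2 = (4.3301, 2.5000, 4.0000)
after link 3: o_3 = (4.3301, 2.5000, 2.0000)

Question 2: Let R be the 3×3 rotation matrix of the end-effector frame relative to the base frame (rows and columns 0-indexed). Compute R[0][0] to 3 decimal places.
1.000

End-effector x-axis (col 0 of R) = (1.0000,0.0000,0.0000)
R[0][0] = 1.0000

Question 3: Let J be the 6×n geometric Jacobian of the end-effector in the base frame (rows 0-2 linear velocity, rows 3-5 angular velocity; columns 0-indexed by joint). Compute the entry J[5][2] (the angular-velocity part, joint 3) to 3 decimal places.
axis z_2 = (0.0000,0.0000,-1.0000); lever o_n−o_2 = (0.0000,0.0000,-2.0000)
cross product → J_v[:, 2] = (0.0000,0.0000,0.0000)
J_ω[:, 2] = z_2
entry J[5][2] = -1.0000

-1.000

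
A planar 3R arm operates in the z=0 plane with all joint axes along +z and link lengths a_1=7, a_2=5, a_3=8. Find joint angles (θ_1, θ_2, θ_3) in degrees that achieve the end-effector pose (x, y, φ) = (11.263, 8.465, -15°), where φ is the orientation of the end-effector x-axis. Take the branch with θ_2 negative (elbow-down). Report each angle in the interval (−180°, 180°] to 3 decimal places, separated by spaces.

wrist centre = target − a_3·(cos φ, sin φ) = (3.5356, 10.5356)
cos θ_2 = (123.4983−7²−5²)/(2·7·5) = 0.7071; θ_2 = -44.9991° (elbow-down)
β = atan2(10.5356,3.5356) = 71.4489°; ψ = atan2(-3.5355,10.5356) = -18.5504°
θ_1 = β − ψ = 89.9994°
θ_3 = φ − θ_1 − θ_2 = -60.0003° (wrapped to (-180°,180°])

89.999 -44.999 -60.000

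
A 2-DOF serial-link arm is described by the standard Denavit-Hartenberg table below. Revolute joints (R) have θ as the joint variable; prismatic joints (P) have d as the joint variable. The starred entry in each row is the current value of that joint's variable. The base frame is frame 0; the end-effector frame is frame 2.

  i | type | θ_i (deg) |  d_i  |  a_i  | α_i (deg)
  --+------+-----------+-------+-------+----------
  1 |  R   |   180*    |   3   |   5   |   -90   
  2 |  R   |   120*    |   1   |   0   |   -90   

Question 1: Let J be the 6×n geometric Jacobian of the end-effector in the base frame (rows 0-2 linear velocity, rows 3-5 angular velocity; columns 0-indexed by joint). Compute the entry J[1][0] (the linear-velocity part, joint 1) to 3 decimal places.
axis z_0 = ẑ; lever o_n−o_0 = (-5.0000,-1.0000,3.0000)
cross product → J_v[:, 0] = (1.0000,-5.0000,0.0000)
J_ω[:, 0] = z_0
entry J[1][0] = -5.0000

-5.000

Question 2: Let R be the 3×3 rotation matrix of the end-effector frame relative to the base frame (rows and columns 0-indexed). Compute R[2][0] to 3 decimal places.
End-effector x-axis (col 0 of R) = (0.5000,-0.0000,-0.8660)
R[2][0] = -0.8660

-0.866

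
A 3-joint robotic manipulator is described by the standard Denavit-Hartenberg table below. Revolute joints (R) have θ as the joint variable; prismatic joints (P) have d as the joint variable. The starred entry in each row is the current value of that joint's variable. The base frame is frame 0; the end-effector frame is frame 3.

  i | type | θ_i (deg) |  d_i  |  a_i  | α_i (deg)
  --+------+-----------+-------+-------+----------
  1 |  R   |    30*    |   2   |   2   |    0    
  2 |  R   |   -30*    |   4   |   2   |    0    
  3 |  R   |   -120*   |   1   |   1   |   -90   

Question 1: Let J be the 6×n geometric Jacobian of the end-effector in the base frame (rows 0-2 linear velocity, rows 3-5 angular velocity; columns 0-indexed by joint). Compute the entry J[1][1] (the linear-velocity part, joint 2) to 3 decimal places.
1.500

axis z_1 = (0.0000,0.0000,1.0000); lever o_n−o_1 = (1.5000,-0.8660,5.0000)
cross product → J_v[:, 1] = (0.8660,1.5000,-0.0000)
J_ω[:, 1] = z_1
entry J[1][1] = 1.5000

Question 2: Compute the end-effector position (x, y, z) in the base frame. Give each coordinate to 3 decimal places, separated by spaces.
3.232 0.134 7.000

after link 1: o_1 = (1.7321, 1.0000, 2.0000)
after link 2: o_2 = (3.7321, 1.0000, 6.0000)
after link 3: o_3 = (3.2321, 0.1340, 7.0000)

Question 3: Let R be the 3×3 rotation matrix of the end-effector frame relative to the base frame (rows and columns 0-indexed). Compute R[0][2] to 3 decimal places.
0.866

End-effector z-axis (col 2 of R) = (0.8660,-0.5000,0.0000)
R[0][2] = 0.8660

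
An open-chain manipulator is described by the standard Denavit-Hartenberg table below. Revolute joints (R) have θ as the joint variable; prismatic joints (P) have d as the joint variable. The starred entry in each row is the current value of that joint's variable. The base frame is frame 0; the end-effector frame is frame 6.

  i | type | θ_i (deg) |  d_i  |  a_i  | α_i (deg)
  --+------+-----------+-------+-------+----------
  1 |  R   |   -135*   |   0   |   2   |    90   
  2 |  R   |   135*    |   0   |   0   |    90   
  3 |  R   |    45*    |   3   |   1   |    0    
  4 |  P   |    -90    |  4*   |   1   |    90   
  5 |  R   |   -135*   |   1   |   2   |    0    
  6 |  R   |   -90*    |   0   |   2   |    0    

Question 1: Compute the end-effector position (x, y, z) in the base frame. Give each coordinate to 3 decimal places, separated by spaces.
-6.475 -4.646 4.036

after link 1: o_1 = (-1.4142, -1.4142, 0.0000)
after link 2: o_2 = (-1.4142, -1.4142, 0.0000)
after link 3: o_3 = (-3.0607, -2.0607, 2.6213)
after link 4: o_4 = (-4.2071, -4.2071, 5.9497)
after link 5: o_5 = (-4.5607, -4.1464, 3.7426)
after link 6: o_6 = (-6.4749, -4.6464, 4.0355)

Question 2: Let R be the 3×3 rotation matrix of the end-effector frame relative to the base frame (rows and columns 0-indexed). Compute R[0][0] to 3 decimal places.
End-effector x-axis (col 0 of R) = (-0.9571,-0.2500,0.1464)
R[0][0] = -0.9571

-0.957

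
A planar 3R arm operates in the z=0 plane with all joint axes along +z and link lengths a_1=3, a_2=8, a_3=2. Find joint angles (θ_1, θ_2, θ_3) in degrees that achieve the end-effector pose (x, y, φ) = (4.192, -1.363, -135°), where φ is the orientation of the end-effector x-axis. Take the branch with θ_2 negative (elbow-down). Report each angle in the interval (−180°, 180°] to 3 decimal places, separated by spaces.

135.000 -149.996 -120.003

wrist centre = target − a_3·(cos φ, sin φ) = (5.6062, 0.0512)
cos θ_2 = (31.4323−3²−8²)/(2·3·8) = -0.8660; θ_2 = -149.9965° (elbow-down)
β = atan2(0.0512,5.6062) = 0.5234°; ψ = atan2(-4.0004,-3.9280) = -134.4763°
θ_1 = β − ψ = 134.9997°
θ_3 = φ − θ_1 − θ_2 = -120.0032° (wrapped to (-180°,180°])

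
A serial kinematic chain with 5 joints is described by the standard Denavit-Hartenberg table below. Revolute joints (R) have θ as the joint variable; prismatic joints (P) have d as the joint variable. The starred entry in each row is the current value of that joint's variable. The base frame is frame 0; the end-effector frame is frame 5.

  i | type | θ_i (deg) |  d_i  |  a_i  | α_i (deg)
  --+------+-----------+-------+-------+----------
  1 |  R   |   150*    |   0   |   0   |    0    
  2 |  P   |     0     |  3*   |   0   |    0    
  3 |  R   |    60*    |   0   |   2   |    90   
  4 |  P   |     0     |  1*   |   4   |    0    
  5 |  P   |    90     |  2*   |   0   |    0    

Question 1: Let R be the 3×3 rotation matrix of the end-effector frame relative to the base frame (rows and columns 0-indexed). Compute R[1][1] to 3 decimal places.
0.500

End-effector y-axis (col 1 of R) = (0.8660,0.5000,0.0000)
R[1][1] = 0.5000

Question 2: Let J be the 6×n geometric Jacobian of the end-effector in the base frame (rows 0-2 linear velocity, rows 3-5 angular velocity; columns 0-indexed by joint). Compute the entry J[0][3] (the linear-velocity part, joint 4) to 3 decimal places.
-0.500

prismatic axis z_3 = (-0.5000,0.8660,0.0000)
J_v[:, 3] = z_3; J_ω[:, 3] = (0,0,0)
entry J[0][3] = -0.5000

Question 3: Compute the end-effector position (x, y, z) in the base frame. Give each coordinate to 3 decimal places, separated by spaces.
after link 1: o_1 = (0.0000, 0.0000, 0.0000)
after link 2: o_2 = (0.0000, 0.0000, 3.0000)
after link 3: o_3 = (-1.7321, -1.0000, 3.0000)
after link 4: o_4 = (-5.6962, -2.1340, 3.0000)
after link 5: o_5 = (-6.6962, -0.4019, 3.0000)

-6.696 -0.402 3.000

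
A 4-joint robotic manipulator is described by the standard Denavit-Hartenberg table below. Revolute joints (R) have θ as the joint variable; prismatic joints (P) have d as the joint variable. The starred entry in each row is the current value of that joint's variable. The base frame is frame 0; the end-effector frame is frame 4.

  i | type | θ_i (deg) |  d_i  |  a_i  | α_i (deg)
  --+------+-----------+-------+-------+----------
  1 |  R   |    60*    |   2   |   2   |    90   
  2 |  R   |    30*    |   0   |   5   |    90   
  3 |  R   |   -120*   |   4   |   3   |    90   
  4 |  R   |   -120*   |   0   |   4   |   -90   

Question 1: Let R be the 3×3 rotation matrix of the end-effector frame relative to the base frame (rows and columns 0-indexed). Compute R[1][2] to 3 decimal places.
-0.166

End-effector z-axis (col 2 of R) = (-0.9620,-0.1663,0.2165)
R[1][2] = -0.1663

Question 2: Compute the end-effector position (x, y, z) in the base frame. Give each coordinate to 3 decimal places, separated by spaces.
after link 1: o_1 = (1.0000, 1.7321, 2.0000)
after link 2: o_2 = (3.1651, 5.4821, 4.5000)
after link 3: o_3 = (1.2655, 7.3881, 0.2859)
after link 4: o_4 = (2.3325, 5.7721, 3.7859)

2.333 5.772 3.786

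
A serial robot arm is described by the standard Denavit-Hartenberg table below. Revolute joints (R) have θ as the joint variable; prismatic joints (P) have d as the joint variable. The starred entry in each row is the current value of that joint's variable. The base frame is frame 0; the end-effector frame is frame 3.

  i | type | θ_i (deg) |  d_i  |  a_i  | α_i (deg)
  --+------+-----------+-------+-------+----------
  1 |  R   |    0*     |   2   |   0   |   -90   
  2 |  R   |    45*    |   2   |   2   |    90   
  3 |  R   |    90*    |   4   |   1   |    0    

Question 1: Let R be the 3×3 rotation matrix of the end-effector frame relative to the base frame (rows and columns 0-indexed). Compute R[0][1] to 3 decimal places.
End-effector y-axis (col 1 of R) = (-0.7071,0.0000,0.7071)
R[0][1] = -0.7071

-0.707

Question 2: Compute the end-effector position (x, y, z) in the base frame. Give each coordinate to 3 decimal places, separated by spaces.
4.243 3.000 3.414

after link 1: o_1 = (0.0000, 0.0000, 2.0000)
after link 2: o_2 = (1.4142, 2.0000, 0.5858)
after link 3: o_3 = (4.2426, 3.0000, 3.4142)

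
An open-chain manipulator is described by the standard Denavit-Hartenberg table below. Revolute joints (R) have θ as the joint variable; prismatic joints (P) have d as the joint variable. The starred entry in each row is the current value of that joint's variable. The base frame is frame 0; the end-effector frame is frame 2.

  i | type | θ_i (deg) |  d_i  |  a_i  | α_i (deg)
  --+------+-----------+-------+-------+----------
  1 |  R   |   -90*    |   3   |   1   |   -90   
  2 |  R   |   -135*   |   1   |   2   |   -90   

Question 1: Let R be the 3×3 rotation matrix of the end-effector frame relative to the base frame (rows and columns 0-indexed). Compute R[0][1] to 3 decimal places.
End-effector y-axis (col 1 of R) = (-1.0000,-0.0000,-0.0000)
R[0][1] = -1.0000

-1.000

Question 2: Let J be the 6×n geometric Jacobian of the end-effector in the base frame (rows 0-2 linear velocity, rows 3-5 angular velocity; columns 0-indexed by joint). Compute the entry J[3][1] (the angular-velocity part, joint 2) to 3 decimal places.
1.000

axis z_1 = (1.0000,0.0000,0.0000); lever o_n−o_1 = (1.0000,1.4142,1.4142)
cross product → J_v[:, 1] = (0.0000,-1.4142,1.4142)
J_ω[:, 1] = z_1
entry J[3][1] = 1.0000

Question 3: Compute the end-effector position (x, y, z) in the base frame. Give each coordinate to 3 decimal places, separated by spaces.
after link 1: o_1 = (0.0000, -1.0000, 3.0000)
after link 2: o_2 = (1.0000, 0.4142, 4.4142)

1.000 0.414 4.414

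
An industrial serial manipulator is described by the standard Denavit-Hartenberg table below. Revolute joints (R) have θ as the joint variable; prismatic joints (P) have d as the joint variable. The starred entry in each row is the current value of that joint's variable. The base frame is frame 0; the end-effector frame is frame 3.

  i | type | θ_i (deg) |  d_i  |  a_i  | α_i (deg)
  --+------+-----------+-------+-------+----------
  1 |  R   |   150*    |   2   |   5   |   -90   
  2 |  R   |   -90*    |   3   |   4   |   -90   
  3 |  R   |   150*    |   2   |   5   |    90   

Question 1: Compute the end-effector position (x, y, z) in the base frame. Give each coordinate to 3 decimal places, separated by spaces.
after link 1: o_1 = (-4.3301, 2.5000, 2.0000)
after link 2: o_2 = (-5.8301, -0.0981, 6.0000)
after link 3: o_3 = (-6.3122, 3.0670, 1.6699)

-6.312 3.067 1.670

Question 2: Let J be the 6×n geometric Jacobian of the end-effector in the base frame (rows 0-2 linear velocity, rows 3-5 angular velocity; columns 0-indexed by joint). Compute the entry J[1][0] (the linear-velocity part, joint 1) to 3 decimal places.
axis z_0 = ẑ; lever o_n−o_0 = (-6.3122,3.0670,1.6699)
cross product → J_v[:, 0] = (-3.0670,-6.3122,0.0000)
J_ω[:, 0] = z_0
entry J[1][0] = -6.3122

-6.312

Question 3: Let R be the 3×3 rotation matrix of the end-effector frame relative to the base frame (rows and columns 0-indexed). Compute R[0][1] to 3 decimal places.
-0.866

End-effector y-axis (col 1 of R) = (-0.8660,0.5000,-0.0000)
R[0][1] = -0.8660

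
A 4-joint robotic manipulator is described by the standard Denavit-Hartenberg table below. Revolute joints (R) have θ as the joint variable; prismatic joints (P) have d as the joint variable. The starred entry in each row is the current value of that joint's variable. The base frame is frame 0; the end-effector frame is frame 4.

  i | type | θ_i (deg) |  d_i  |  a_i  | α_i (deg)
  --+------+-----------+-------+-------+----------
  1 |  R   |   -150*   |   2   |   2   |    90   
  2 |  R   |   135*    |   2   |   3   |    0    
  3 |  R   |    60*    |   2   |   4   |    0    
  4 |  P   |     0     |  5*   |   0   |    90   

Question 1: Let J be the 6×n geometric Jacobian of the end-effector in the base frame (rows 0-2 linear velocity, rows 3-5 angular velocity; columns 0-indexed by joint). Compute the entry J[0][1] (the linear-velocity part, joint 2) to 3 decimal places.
0.941

axis z_1 = (-0.5000,0.8660,0.0000); lever o_n−o_1 = (0.6832,10.7867,1.0860)
cross product → J_v[:, 1] = (0.9405,0.5430,-5.9850)
J_ω[:, 1] = z_1
entry J[0][1] = 0.9405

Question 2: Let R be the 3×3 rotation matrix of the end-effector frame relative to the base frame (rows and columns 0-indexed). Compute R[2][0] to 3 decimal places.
End-effector x-axis (col 0 of R) = (0.8365,0.4830,-0.2588)
R[2][0] = -0.2588

-0.259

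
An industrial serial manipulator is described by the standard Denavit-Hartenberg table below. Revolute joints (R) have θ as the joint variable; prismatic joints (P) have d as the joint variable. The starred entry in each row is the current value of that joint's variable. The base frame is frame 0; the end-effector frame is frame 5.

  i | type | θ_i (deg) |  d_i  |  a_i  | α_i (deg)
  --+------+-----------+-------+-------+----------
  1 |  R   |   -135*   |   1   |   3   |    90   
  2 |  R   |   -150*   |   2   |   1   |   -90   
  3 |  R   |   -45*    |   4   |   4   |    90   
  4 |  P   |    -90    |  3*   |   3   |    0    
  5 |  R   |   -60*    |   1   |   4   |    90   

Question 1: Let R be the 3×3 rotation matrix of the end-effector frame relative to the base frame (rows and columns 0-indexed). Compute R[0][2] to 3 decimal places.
End-effector z-axis (col 2 of R) = (-0.2727,-0.7727,-0.5732)
R[0][2] = -0.2727

-0.273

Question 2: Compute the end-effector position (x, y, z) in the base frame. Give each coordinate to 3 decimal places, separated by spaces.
after link 1: o_1 = (-2.1213, -2.1213, 1.0000)
after link 2: o_2 = (-2.9232, -0.0947, 0.5000)
after link 3: o_3 = (-4.6053, 2.2231, -4.3783)
after link 4: o_4 = (-6.3437, 3.4847, -0.7196)
after link 5: o_5 = (-6.3376, 1.0268, 2.5908)

-6.338 1.027 2.591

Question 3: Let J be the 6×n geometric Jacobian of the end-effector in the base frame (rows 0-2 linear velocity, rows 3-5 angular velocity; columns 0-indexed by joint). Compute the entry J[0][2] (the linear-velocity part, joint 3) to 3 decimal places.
axis z_2 = (-0.3536,-0.3536,-0.8660); lever o_n−o_2 = (-3.4144,1.1215,2.0908)
cross product → J_v[:, 2] = (0.2321,3.6962,-1.6037)
J_ω[:, 2] = z_2
entry J[0][2] = 0.2321

0.232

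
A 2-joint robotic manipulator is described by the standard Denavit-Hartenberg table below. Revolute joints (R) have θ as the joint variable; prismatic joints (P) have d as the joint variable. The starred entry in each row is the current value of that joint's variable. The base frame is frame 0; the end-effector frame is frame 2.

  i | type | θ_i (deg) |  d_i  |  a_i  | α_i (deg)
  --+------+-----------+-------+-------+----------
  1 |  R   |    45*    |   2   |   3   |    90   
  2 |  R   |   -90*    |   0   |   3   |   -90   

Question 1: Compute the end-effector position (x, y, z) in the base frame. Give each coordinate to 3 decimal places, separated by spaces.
2.121 2.121 -1.000

after link 1: o_1 = (2.1213, 2.1213, 2.0000)
after link 2: o_2 = (2.1213, 2.1213, -1.0000)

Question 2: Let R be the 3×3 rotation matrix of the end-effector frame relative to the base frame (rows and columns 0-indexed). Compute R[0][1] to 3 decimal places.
End-effector y-axis (col 1 of R) = (-0.7071,0.7071,-0.0000)
R[0][1] = -0.7071

-0.707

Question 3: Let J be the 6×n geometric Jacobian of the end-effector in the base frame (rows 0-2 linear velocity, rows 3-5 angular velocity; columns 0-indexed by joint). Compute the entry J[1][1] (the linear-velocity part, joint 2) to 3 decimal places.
2.121

axis z_1 = (0.7071,-0.7071,0.0000); lever o_n−o_1 = (0.0000,0.0000,-3.0000)
cross product → J_v[:, 1] = (2.1213,2.1213,0.0000)
J_ω[:, 1] = z_1
entry J[1][1] = 2.1213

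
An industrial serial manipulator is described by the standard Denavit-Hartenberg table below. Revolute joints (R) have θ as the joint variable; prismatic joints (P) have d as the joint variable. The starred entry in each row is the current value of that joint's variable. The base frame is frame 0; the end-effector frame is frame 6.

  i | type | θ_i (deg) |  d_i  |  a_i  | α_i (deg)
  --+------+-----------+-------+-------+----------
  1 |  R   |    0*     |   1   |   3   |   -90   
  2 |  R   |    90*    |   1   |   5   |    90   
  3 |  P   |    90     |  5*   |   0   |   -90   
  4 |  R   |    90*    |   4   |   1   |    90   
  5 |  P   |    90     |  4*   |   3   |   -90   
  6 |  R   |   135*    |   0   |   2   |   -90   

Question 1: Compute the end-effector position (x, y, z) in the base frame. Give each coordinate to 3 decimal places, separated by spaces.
7.000 3.586 1.586

after link 1: o_1 = (3.0000, 0.0000, 1.0000)
after link 2: o_2 = (3.0000, 1.0000, -4.0000)
after link 3: o_3 = (8.0000, 1.0000, -4.0000)
after link 4: o_4 = (7.0000, 1.0000, 0.0000)
after link 5: o_5 = (7.0000, 5.0000, 3.0000)
after link 6: o_6 = (7.0000, 3.5858, 1.5858)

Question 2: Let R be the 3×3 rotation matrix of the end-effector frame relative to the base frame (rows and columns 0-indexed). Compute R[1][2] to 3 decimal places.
End-effector z-axis (col 2 of R) = (0.0000,0.7071,-0.7071)
R[1][2] = 0.7071

0.707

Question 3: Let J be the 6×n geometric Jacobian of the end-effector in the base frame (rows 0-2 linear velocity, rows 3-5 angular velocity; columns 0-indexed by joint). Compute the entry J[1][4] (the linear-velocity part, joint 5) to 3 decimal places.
1.000

prismatic axis z_4 = (-0.0000,1.0000,0.0000)
J_v[:, 4] = z_4; J_ω[:, 4] = (0,0,0)
entry J[1][4] = 1.0000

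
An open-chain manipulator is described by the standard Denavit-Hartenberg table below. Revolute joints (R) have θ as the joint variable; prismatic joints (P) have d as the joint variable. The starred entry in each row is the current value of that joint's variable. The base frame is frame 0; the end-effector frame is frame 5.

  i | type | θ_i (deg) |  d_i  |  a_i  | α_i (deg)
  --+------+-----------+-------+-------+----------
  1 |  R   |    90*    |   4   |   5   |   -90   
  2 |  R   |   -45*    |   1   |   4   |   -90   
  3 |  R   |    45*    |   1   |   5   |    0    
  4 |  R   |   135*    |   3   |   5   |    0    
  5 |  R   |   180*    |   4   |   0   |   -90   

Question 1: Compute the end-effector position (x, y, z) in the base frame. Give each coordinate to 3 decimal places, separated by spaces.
after link 1: o_1 = (0.0000, 5.0000, 4.0000)
after link 2: o_2 = (-1.0000, 7.8284, 6.8284)
after link 3: o_3 = (2.5355, 11.0355, 8.6213)
after link 4: o_4 = (2.5355, 9.6213, 2.9645)
after link 5: o_5 = (2.5355, 12.4497, 0.1360)

2.536 12.450 0.136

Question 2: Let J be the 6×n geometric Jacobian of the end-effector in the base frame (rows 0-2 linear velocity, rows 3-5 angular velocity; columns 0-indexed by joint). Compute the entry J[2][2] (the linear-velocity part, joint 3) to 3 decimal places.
axis z_2 = (-0.0000,0.7071,-0.7071); lever o_n−o_2 = (3.5355,4.6213,-6.6924)
cross product → J_v[:, 2] = (-1.4645,-2.5000,-2.5000)
J_ω[:, 2] = z_2
entry J[2][2] = -2.5000

-2.500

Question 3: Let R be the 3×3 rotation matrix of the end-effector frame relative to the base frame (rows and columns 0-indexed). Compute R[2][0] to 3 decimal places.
End-effector x-axis (col 0 of R) = (-0.0000,0.7071,0.7071)
R[2][0] = 0.7071

0.707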